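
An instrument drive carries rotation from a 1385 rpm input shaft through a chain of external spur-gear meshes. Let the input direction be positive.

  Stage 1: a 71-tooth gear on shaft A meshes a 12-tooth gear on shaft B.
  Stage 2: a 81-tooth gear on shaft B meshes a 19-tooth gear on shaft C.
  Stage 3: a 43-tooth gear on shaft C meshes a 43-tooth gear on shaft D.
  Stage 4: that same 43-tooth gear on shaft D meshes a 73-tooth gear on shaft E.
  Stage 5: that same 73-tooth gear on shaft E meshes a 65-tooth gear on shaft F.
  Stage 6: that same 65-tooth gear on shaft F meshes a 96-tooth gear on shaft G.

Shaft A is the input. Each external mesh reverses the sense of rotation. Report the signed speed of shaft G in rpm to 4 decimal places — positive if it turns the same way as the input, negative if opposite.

Stage 1 [71T→12T]: ω = 1385.0000×71/12 = 8194.5833 rpm, dir flips to −; running = −8194.5833
Stage 2 [81T→19T]: ω = 8194.5833×81/19 = 34934.8026 rpm, dir flips to +; running = +34934.8026
Stage 3 [43T→43T]: ω = 34934.8026×43/43 = 34934.8026 rpm, dir flips to −; running = −34934.8026
Stage 4 [43T→73T]: ω = 34934.8026×43/73 = 20578.0344 rpm, dir flips to +; running = +20578.0344
Stage 5 [73T→65T]: ω = 20578.0344×73/65 = 23110.7156 rpm, dir flips to −; running = −23110.7156
Stage 6 [65T→96T]: ω = 23110.7156×65/96 = 15647.8803 rpm, dir flips to +; running = +15647.8803

+15647.8803 rpm (same as input, |ω| = 15647.8803 rpm)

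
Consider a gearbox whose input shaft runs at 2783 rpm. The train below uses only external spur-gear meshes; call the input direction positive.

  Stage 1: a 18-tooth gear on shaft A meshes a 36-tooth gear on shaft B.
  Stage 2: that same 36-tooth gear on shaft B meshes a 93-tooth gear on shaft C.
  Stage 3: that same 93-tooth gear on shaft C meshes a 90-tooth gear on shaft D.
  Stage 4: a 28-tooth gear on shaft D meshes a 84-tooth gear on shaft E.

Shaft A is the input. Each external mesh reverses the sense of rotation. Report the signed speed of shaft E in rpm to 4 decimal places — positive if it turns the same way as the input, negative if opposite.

+185.5333 rpm (same as input, |ω| = 185.5333 rpm)

Stage 1 [18T→36T]: ω = 2783.0000×18/36 = 1391.5000 rpm, dir flips to −; running = −1391.5000
Stage 2 [36T→93T]: ω = 1391.5000×36/93 = 538.6452 rpm, dir flips to +; running = +538.6452
Stage 3 [93T→90T]: ω = 538.6452×93/90 = 556.6000 rpm, dir flips to −; running = −556.6000
Stage 4 [28T→84T]: ω = 556.6000×28/84 = 185.5333 rpm, dir flips to +; running = +185.5333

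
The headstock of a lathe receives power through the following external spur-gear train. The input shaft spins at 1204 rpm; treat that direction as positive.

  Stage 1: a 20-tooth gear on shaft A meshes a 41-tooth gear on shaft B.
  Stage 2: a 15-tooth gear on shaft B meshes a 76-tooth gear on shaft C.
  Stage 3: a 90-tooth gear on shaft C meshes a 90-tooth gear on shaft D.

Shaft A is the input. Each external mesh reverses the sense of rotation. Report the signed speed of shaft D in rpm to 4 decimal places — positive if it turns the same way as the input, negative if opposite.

-115.9178 rpm (opposite to input, |ω| = 115.9178 rpm)

Stage 1 [20T→41T]: ω = 1204.0000×20/41 = 587.3171 rpm, dir flips to −; running = −587.3171
Stage 2 [15T→76T]: ω = 587.3171×15/76 = 115.9178 rpm, dir flips to +; running = +115.9178
Stage 3 [90T→90T]: ω = 115.9178×90/90 = 115.9178 rpm, dir flips to −; running = −115.9178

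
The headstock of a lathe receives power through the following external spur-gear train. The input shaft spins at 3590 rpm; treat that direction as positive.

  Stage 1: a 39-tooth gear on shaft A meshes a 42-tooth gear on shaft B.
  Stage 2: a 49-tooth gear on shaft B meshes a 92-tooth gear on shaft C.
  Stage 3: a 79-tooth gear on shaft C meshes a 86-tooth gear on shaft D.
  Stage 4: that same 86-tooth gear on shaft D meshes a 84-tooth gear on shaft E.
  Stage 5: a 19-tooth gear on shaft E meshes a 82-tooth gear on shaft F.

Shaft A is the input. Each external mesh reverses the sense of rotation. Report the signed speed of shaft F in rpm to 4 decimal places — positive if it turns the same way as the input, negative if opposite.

-386.9061 rpm (opposite to input, |ω| = 386.9061 rpm)

Stage 1 [39T→42T]: ω = 3590.0000×39/42 = 3333.5714 rpm, dir flips to −; running = −3333.5714
Stage 2 [49T→92T]: ω = 3333.5714×49/92 = 1775.4891 rpm, dir flips to +; running = +1775.4891
Stage 3 [79T→86T]: ω = 1775.4891×79/86 = 1630.9726 rpm, dir flips to −; running = −1630.9726
Stage 4 [86T→84T]: ω = 1630.9726×86/84 = 1669.8053 rpm, dir flips to +; running = +1669.8053
Stage 5 [19T→82T]: ω = 1669.8053×19/82 = 386.9061 rpm, dir flips to −; running = −386.9061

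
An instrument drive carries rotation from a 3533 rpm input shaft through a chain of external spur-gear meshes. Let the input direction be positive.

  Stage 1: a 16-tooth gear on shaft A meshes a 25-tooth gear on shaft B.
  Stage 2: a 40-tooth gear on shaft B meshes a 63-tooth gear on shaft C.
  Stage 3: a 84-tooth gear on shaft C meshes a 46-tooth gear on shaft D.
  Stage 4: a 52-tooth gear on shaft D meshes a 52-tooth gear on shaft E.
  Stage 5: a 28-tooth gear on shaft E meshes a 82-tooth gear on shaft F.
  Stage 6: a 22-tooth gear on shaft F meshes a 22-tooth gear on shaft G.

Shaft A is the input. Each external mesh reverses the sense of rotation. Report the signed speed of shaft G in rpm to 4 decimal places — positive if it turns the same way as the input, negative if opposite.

+895.1765 rpm (same as input, |ω| = 895.1765 rpm)

Stage 1 [16T→25T]: ω = 3533.0000×16/25 = 2261.1200 rpm, dir flips to −; running = −2261.1200
Stage 2 [40T→63T]: ω = 2261.1200×40/63 = 1435.6317 rpm, dir flips to +; running = +1435.6317
Stage 3 [84T→46T]: ω = 1435.6317×84/46 = 2621.5884 rpm, dir flips to −; running = −2621.5884
Stage 4 [52T→52T]: ω = 2621.5884×52/52 = 2621.5884 rpm, dir flips to +; running = +2621.5884
Stage 5 [28T→82T]: ω = 2621.5884×28/82 = 895.1765 rpm, dir flips to −; running = −895.1765
Stage 6 [22T→22T]: ω = 895.1765×22/22 = 895.1765 rpm, dir flips to +; running = +895.1765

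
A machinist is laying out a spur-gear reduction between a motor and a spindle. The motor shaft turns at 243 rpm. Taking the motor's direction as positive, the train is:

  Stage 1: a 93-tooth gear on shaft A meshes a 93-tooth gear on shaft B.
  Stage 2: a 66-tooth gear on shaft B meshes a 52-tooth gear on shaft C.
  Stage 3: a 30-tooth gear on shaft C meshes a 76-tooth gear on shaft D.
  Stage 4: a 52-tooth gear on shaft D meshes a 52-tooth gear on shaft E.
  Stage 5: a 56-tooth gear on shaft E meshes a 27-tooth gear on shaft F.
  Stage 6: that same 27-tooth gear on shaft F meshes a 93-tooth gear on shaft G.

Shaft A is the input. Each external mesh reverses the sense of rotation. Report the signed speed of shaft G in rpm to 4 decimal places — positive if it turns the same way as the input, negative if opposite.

Stage 1 [93T→93T]: ω = 243.0000×93/93 = 243.0000 rpm, dir flips to −; running = −243.0000
Stage 2 [66T→52T]: ω = 243.0000×66/52 = 308.4231 rpm, dir flips to +; running = +308.4231
Stage 3 [30T→76T]: ω = 308.4231×30/76 = 121.7460 rpm, dir flips to −; running = −121.7460
Stage 4 [52T→52T]: ω = 121.7460×52/52 = 121.7460 rpm, dir flips to +; running = +121.7460
Stage 5 [56T→27T]: ω = 121.7460×56/27 = 252.5101 rpm, dir flips to −; running = −252.5101
Stage 6 [27T→93T]: ω = 252.5101×27/93 = 73.3094 rpm, dir flips to +; running = +73.3094

+73.3094 rpm (same as input, |ω| = 73.3094 rpm)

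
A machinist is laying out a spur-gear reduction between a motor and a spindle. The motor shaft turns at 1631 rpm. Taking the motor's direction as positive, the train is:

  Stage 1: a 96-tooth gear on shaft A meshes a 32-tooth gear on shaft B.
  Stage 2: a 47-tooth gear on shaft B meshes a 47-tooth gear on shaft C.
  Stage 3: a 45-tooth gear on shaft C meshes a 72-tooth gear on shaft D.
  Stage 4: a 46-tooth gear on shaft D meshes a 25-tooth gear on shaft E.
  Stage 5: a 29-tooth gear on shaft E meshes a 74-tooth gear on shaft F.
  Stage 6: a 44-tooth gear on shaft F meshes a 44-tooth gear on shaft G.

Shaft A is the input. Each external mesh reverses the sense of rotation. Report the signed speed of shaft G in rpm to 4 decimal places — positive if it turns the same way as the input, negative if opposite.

Stage 1 [96T→32T]: ω = 1631.0000×96/32 = 4893.0000 rpm, dir flips to −; running = −4893.0000
Stage 2 [47T→47T]: ω = 4893.0000×47/47 = 4893.0000 rpm, dir flips to +; running = +4893.0000
Stage 3 [45T→72T]: ω = 4893.0000×45/72 = 3058.1250 rpm, dir flips to −; running = −3058.1250
Stage 4 [46T→25T]: ω = 3058.1250×46/25 = 5626.9500 rpm, dir flips to +; running = +5626.9500
Stage 5 [29T→74T]: ω = 5626.9500×29/74 = 2205.1561 rpm, dir flips to −; running = −2205.1561
Stage 6 [44T→44T]: ω = 2205.1561×44/44 = 2205.1561 rpm, dir flips to +; running = +2205.1561

+2205.1561 rpm (same as input, |ω| = 2205.1561 rpm)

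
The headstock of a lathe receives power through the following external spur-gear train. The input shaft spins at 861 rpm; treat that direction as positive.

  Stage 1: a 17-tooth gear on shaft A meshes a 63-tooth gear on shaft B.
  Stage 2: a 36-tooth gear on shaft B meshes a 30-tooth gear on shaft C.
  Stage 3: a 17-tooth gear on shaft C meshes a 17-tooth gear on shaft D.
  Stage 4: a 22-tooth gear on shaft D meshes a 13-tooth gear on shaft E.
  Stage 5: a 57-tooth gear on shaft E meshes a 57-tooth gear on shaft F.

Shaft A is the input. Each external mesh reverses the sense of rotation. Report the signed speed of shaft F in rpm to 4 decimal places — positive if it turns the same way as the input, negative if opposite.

Stage 1 [17T→63T]: ω = 861.0000×17/63 = 232.3333 rpm, dir flips to −; running = −232.3333
Stage 2 [36T→30T]: ω = 232.3333×36/30 = 278.8000 rpm, dir flips to +; running = +278.8000
Stage 3 [17T→17T]: ω = 278.8000×17/17 = 278.8000 rpm, dir flips to −; running = −278.8000
Stage 4 [22T→13T]: ω = 278.8000×22/13 = 471.8154 rpm, dir flips to +; running = +471.8154
Stage 5 [57T→57T]: ω = 471.8154×57/57 = 471.8154 rpm, dir flips to −; running = −471.8154

-471.8154 rpm (opposite to input, |ω| = 471.8154 rpm)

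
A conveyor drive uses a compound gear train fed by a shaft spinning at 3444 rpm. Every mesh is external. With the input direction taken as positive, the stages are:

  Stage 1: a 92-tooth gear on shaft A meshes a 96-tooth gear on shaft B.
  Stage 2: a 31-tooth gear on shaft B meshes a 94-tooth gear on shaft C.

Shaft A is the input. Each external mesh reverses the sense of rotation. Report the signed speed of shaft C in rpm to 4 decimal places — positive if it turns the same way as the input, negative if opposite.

+1088.4628 rpm (same as input, |ω| = 1088.4628 rpm)

Stage 1 [92T→96T]: ω = 3444.0000×92/96 = 3300.5000 rpm, dir flips to −; running = −3300.5000
Stage 2 [31T→94T]: ω = 3300.5000×31/94 = 1088.4628 rpm, dir flips to +; running = +1088.4628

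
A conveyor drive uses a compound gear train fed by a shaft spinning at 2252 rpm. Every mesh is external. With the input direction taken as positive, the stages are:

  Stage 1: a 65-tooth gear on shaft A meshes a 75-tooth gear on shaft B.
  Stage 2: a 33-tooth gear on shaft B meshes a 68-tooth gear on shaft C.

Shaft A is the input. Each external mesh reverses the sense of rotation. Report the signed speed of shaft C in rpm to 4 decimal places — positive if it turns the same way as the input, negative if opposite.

Stage 1 [65T→75T]: ω = 2252.0000×65/75 = 1951.7333 rpm, dir flips to −; running = −1951.7333
Stage 2 [33T→68T]: ω = 1951.7333×33/68 = 947.1647 rpm, dir flips to +; running = +947.1647

+947.1647 rpm (same as input, |ω| = 947.1647 rpm)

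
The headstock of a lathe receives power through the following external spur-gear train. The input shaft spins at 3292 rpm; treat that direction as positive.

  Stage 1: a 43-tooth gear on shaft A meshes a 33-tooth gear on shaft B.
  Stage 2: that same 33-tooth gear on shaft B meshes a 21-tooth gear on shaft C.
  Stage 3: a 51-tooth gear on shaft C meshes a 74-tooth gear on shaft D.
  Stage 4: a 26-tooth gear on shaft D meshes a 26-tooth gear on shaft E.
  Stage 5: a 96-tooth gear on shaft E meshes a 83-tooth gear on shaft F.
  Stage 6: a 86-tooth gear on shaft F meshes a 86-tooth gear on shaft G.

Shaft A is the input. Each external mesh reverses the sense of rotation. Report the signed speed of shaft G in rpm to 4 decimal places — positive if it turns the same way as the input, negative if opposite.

+5373.2938 rpm (same as input, |ω| = 5373.2938 rpm)

Stage 1 [43T→33T]: ω = 3292.0000×43/33 = 4289.5758 rpm, dir flips to −; running = −4289.5758
Stage 2 [33T→21T]: ω = 4289.5758×33/21 = 6740.7619 rpm, dir flips to +; running = +6740.7619
Stage 3 [51T→74T]: ω = 6740.7619×51/74 = 4645.6602 rpm, dir flips to −; running = −4645.6602
Stage 4 [26T→26T]: ω = 4645.6602×26/26 = 4645.6602 rpm, dir flips to +; running = +4645.6602
Stage 5 [96T→83T]: ω = 4645.6602×96/83 = 5373.2938 rpm, dir flips to −; running = −5373.2938
Stage 6 [86T→86T]: ω = 5373.2938×86/86 = 5373.2938 rpm, dir flips to +; running = +5373.2938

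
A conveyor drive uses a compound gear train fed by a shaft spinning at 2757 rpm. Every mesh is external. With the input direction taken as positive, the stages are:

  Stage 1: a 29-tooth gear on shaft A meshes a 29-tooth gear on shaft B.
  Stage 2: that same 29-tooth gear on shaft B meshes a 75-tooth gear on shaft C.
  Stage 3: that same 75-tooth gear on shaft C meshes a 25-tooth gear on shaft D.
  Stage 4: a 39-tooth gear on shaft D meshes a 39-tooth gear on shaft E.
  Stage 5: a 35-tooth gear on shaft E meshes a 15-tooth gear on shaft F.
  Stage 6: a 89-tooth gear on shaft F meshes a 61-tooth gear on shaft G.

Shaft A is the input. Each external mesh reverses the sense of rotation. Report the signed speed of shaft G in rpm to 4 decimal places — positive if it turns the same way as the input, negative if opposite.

Stage 1 [29T→29T]: ω = 2757.0000×29/29 = 2757.0000 rpm, dir flips to −; running = −2757.0000
Stage 2 [29T→75T]: ω = 2757.0000×29/75 = 1066.0400 rpm, dir flips to +; running = +1066.0400
Stage 3 [75T→25T]: ω = 1066.0400×75/25 = 3198.1200 rpm, dir flips to −; running = −3198.1200
Stage 4 [39T→39T]: ω = 3198.1200×39/39 = 3198.1200 rpm, dir flips to +; running = +3198.1200
Stage 5 [35T→15T]: ω = 3198.1200×35/15 = 7462.2800 rpm, dir flips to −; running = −7462.2800
Stage 6 [89T→61T]: ω = 7462.2800×89/61 = 10887.5889 rpm, dir flips to +; running = +10887.5889

+10887.5889 rpm (same as input, |ω| = 10887.5889 rpm)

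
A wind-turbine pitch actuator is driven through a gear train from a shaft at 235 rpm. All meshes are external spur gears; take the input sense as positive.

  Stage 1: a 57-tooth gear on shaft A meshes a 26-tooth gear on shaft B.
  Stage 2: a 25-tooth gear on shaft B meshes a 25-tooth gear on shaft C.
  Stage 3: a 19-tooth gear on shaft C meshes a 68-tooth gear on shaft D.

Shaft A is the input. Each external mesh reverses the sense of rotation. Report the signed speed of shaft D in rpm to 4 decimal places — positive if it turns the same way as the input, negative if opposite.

Stage 1 [57T→26T]: ω = 235.0000×57/26 = 515.1923 rpm, dir flips to −; running = −515.1923
Stage 2 [25T→25T]: ω = 515.1923×25/25 = 515.1923 rpm, dir flips to +; running = +515.1923
Stage 3 [19T→68T]: ω = 515.1923×19/68 = 143.9508 rpm, dir flips to −; running = −143.9508

-143.9508 rpm (opposite to input, |ω| = 143.9508 rpm)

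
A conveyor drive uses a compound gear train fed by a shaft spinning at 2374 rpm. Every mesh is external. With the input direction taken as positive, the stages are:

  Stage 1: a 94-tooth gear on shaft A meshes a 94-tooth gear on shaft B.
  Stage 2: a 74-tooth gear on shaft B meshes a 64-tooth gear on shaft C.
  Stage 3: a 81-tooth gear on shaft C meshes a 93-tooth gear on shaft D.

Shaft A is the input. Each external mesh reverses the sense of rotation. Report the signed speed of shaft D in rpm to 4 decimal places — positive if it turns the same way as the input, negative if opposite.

Stage 1 [94T→94T]: ω = 2374.0000×94/94 = 2374.0000 rpm, dir flips to −; running = −2374.0000
Stage 2 [74T→64T]: ω = 2374.0000×74/64 = 2744.9375 rpm, dir flips to +; running = +2744.9375
Stage 3 [81T→93T]: ω = 2744.9375×81/93 = 2390.7520 rpm, dir flips to −; running = −2390.7520

-2390.7520 rpm (opposite to input, |ω| = 2390.7520 rpm)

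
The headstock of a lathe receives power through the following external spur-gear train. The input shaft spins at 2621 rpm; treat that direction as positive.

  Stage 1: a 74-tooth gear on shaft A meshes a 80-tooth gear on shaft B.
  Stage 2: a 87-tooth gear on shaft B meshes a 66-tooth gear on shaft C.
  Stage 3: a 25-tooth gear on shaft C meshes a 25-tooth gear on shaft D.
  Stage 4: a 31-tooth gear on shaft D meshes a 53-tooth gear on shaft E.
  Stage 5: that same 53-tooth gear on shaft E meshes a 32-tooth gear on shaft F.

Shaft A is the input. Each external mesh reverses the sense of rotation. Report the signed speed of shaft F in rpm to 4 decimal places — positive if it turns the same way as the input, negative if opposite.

Stage 1 [74T→80T]: ω = 2621.0000×74/80 = 2424.4250 rpm, dir flips to −; running = −2424.4250
Stage 2 [87T→66T]: ω = 2424.4250×87/66 = 3195.8330 rpm, dir flips to +; running = +3195.8330
Stage 3 [25T→25T]: ω = 3195.8330×25/25 = 3195.8330 rpm, dir flips to −; running = −3195.8330
Stage 4 [31T→53T]: ω = 3195.8330×31/53 = 1869.2608 rpm, dir flips to +; running = +1869.2608
Stage 5 [53T→32T]: ω = 1869.2608×53/32 = 3095.9632 rpm, dir flips to −; running = −3095.9632

-3095.9632 rpm (opposite to input, |ω| = 3095.9632 rpm)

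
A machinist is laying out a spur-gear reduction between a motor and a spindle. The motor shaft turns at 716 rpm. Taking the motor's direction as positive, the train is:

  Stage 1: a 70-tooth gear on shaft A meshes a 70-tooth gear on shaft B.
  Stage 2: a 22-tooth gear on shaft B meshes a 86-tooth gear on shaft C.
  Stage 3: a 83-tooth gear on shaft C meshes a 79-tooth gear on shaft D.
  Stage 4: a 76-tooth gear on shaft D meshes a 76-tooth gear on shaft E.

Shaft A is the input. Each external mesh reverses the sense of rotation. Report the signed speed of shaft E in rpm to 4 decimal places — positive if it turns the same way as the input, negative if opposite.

Stage 1 [70T→70T]: ω = 716.0000×70/70 = 716.0000 rpm, dir flips to −; running = −716.0000
Stage 2 [22T→86T]: ω = 716.0000×22/86 = 183.1628 rpm, dir flips to +; running = +183.1628
Stage 3 [83T→79T]: ω = 183.1628×83/79 = 192.4369 rpm, dir flips to −; running = −192.4369
Stage 4 [76T→76T]: ω = 192.4369×76/76 = 192.4369 rpm, dir flips to +; running = +192.4369

+192.4369 rpm (same as input, |ω| = 192.4369 rpm)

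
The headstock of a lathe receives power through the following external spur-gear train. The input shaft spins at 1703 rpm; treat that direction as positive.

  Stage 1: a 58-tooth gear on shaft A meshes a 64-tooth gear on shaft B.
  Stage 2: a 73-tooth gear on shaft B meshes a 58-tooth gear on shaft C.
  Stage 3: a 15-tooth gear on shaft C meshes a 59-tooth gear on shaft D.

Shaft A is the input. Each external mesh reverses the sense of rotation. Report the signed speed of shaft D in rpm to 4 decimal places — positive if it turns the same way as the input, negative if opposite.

Stage 1 [58T→64T]: ω = 1703.0000×58/64 = 1543.3438 rpm, dir flips to −; running = −1543.3438
Stage 2 [73T→58T]: ω = 1543.3438×73/58 = 1942.4844 rpm, dir flips to +; running = +1942.4844
Stage 3 [15T→59T]: ω = 1942.4844×15/59 = 493.8520 rpm, dir flips to −; running = −493.8520

-493.8520 rpm (opposite to input, |ω| = 493.8520 rpm)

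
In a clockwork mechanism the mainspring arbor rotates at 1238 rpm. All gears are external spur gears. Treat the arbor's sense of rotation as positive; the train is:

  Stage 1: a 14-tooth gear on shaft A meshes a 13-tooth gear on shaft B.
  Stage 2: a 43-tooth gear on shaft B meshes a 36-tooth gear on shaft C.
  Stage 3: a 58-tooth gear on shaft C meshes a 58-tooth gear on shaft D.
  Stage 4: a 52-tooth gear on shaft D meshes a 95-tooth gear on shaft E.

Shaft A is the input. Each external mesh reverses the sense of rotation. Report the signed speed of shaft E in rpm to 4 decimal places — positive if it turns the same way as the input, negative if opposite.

+871.6678 rpm (same as input, |ω| = 871.6678 rpm)

Stage 1 [14T→13T]: ω = 1238.0000×14/13 = 1333.2308 rpm, dir flips to −; running = −1333.2308
Stage 2 [43T→36T]: ω = 1333.2308×43/36 = 1592.4701 rpm, dir flips to +; running = +1592.4701
Stage 3 [58T→58T]: ω = 1592.4701×58/58 = 1592.4701 rpm, dir flips to −; running = −1592.4701
Stage 4 [52T→95T]: ω = 1592.4701×52/95 = 871.6678 rpm, dir flips to +; running = +871.6678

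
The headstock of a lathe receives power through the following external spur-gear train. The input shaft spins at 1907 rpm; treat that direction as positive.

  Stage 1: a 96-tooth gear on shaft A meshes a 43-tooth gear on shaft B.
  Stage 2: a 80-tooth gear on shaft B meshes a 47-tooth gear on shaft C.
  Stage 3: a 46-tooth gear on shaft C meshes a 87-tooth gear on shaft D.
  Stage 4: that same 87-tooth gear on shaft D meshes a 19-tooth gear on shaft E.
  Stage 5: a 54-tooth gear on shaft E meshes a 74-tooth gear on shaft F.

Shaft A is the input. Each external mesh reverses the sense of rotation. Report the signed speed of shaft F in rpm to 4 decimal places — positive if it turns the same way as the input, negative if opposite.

Stage 1 [96T→43T]: ω = 1907.0000×96/43 = 4257.4884 rpm, dir flips to −; running = −4257.4884
Stage 2 [80T→47T]: ω = 4257.4884×80/47 = 7246.7887 rpm, dir flips to +; running = +7246.7887
Stage 3 [46T→87T]: ω = 7246.7887×46/87 = 3831.6354 rpm, dir flips to −; running = −3831.6354
Stage 4 [87T→19T]: ω = 3831.6354×87/19 = 17544.8569 rpm, dir flips to +; running = +17544.8569
Stage 5 [54T→74T]: ω = 17544.8569×54/74 = 12803.0037 rpm, dir flips to −; running = −12803.0037

-12803.0037 rpm (opposite to input, |ω| = 12803.0037 rpm)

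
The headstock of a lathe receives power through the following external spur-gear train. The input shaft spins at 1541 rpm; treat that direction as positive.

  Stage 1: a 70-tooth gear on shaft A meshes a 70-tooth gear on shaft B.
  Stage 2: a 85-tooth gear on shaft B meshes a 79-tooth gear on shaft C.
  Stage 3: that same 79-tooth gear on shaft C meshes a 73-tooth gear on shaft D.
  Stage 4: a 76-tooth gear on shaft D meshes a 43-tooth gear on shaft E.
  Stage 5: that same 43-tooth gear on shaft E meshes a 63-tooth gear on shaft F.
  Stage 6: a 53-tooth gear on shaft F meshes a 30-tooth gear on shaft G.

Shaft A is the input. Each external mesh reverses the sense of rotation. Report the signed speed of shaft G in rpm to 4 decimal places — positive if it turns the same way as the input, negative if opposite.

Stage 1 [70T→70T]: ω = 1541.0000×70/70 = 1541.0000 rpm, dir flips to −; running = −1541.0000
Stage 2 [85T→79T]: ω = 1541.0000×85/79 = 1658.0380 rpm, dir flips to +; running = +1658.0380
Stage 3 [79T→73T]: ω = 1658.0380×79/73 = 1794.3151 rpm, dir flips to −; running = −1794.3151
Stage 4 [76T→43T]: ω = 1794.3151×76/43 = 3171.3476 rpm, dir flips to +; running = +3171.3476
Stage 5 [43T→63T]: ω = 3171.3476×43/63 = 2164.5706 rpm, dir flips to −; running = −2164.5706
Stage 6 [53T→30T]: ω = 2164.5706×53/30 = 3824.0747 rpm, dir flips to +; running = +3824.0747

+3824.0747 rpm (same as input, |ω| = 3824.0747 rpm)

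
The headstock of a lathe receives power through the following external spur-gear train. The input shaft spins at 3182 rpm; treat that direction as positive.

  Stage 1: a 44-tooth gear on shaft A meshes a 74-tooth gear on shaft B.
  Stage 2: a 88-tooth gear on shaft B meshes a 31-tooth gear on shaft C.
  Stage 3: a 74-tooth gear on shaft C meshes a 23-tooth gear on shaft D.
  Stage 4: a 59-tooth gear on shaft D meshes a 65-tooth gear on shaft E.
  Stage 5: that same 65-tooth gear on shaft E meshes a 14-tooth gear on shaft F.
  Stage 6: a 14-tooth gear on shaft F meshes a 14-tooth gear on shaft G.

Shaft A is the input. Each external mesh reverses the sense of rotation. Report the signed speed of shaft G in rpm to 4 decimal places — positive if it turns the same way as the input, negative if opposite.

Stage 1 [44T→74T]: ω = 3182.0000×44/74 = 1892.0000 rpm, dir flips to −; running = −1892.0000
Stage 2 [88T→31T]: ω = 1892.0000×88/31 = 5370.8387 rpm, dir flips to +; running = +5370.8387
Stage 3 [74T→23T]: ω = 5370.8387×74/23 = 17280.0898 rpm, dir flips to −; running = −17280.0898
Stage 4 [59T→65T]: ω = 17280.0898×59/65 = 15685.0046 rpm, dir flips to +; running = +15685.0046
Stage 5 [65T→14T]: ω = 15685.0046×65/14 = 72823.2354 rpm, dir flips to −; running = −72823.2354
Stage 6 [14T→14T]: ω = 72823.2354×14/14 = 72823.2354 rpm, dir flips to +; running = +72823.2354

+72823.2354 rpm (same as input, |ω| = 72823.2354 rpm)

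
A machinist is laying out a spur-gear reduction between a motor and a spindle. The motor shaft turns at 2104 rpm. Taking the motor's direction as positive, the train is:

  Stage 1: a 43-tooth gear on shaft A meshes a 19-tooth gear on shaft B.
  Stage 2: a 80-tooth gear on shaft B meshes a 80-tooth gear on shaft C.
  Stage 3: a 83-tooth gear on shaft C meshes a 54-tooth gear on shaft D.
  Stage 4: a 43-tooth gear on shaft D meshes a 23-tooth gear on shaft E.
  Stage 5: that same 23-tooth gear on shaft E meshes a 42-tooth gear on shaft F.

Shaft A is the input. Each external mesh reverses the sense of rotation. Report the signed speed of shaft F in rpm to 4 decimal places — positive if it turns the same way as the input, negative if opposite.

-7493.1442 rpm (opposite to input, |ω| = 7493.1442 rpm)

Stage 1 [43T→19T]: ω = 2104.0000×43/19 = 4761.6842 rpm, dir flips to −; running = −4761.6842
Stage 2 [80T→80T]: ω = 4761.6842×80/80 = 4761.6842 rpm, dir flips to +; running = +4761.6842
Stage 3 [83T→54T]: ω = 4761.6842×83/54 = 7318.8850 rpm, dir flips to −; running = −7318.8850
Stage 4 [43T→23T]: ω = 7318.8850×43/23 = 13683.1328 rpm, dir flips to +; running = +13683.1328
Stage 5 [23T→42T]: ω = 13683.1328×23/42 = 7493.1442 rpm, dir flips to −; running = −7493.1442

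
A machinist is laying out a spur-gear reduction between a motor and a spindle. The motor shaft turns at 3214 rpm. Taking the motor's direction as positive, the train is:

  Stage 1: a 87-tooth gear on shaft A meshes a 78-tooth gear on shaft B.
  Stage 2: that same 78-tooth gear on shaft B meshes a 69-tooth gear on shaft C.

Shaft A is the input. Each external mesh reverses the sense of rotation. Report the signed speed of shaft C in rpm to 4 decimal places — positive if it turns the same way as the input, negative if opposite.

+4052.4348 rpm (same as input, |ω| = 4052.4348 rpm)

Stage 1 [87T→78T]: ω = 3214.0000×87/78 = 3584.8462 rpm, dir flips to −; running = −3584.8462
Stage 2 [78T→69T]: ω = 3584.8462×78/69 = 4052.4348 rpm, dir flips to +; running = +4052.4348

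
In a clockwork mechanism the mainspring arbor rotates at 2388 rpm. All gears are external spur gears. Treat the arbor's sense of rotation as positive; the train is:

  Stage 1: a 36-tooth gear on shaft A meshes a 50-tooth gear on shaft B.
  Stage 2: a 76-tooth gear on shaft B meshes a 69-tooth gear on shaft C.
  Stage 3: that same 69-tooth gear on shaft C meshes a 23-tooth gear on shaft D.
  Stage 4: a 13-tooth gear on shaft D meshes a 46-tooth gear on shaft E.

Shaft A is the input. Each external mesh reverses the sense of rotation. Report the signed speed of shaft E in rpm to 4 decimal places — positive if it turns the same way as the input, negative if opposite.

Stage 1 [36T→50T]: ω = 2388.0000×36/50 = 1719.3600 rpm, dir flips to −; running = −1719.3600
Stage 2 [76T→69T]: ω = 1719.3600×76/69 = 1893.7878 rpm, dir flips to +; running = +1893.7878
Stage 3 [69T→23T]: ω = 1893.7878×69/23 = 5681.3635 rpm, dir flips to −; running = −5681.3635
Stage 4 [13T→46T]: ω = 5681.3635×13/46 = 1605.6027 rpm, dir flips to +; running = +1605.6027

+1605.6027 rpm (same as input, |ω| = 1605.6027 rpm)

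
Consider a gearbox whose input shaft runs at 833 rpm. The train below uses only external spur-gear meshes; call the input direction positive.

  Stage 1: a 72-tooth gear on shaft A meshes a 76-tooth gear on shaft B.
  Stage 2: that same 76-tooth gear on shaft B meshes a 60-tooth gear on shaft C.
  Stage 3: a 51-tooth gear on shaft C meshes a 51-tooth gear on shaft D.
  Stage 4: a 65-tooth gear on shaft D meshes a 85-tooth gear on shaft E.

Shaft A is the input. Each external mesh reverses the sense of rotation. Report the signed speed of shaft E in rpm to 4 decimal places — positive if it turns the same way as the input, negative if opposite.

Stage 1 [72T→76T]: ω = 833.0000×72/76 = 789.1579 rpm, dir flips to −; running = −789.1579
Stage 2 [76T→60T]: ω = 789.1579×76/60 = 999.6000 rpm, dir flips to +; running = +999.6000
Stage 3 [51T→51T]: ω = 999.6000×51/51 = 999.6000 rpm, dir flips to −; running = −999.6000
Stage 4 [65T→85T]: ω = 999.6000×65/85 = 764.4000 rpm, dir flips to +; running = +764.4000

+764.4000 rpm (same as input, |ω| = 764.4000 rpm)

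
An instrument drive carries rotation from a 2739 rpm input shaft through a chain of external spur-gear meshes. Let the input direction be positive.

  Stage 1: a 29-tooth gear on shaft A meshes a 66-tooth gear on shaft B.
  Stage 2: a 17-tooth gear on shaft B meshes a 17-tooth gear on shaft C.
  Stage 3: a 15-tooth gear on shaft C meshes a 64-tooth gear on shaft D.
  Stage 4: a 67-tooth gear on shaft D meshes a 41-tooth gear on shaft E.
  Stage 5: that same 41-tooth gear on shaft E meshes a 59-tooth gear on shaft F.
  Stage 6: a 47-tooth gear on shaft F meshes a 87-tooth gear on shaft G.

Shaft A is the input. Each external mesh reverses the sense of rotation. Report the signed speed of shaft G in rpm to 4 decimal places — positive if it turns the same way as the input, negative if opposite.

Stage 1 [29T→66T]: ω = 2739.0000×29/66 = 1203.5000 rpm, dir flips to −; running = −1203.5000
Stage 2 [17T→17T]: ω = 1203.5000×17/17 = 1203.5000 rpm, dir flips to +; running = +1203.5000
Stage 3 [15T→64T]: ω = 1203.5000×15/64 = 282.0703 rpm, dir flips to −; running = −282.0703
Stage 4 [67T→41T]: ω = 282.0703×67/41 = 460.9442 rpm, dir flips to +; running = +460.9442
Stage 5 [41T→59T]: ω = 460.9442×41/59 = 320.3171 rpm, dir flips to −; running = −320.3171
Stage 6 [47T→87T]: ω = 320.3171×47/87 = 173.0449 rpm, dir flips to +; running = +173.0449

+173.0449 rpm (same as input, |ω| = 173.0449 rpm)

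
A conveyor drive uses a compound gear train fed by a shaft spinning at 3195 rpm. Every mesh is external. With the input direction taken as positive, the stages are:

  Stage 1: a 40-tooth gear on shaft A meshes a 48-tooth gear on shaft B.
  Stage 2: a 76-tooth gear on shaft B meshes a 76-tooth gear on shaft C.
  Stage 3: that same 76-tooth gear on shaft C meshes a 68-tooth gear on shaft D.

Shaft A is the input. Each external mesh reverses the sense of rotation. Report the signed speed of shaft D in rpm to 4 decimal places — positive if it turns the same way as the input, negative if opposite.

-2975.7353 rpm (opposite to input, |ω| = 2975.7353 rpm)

Stage 1 [40T→48T]: ω = 3195.0000×40/48 = 2662.5000 rpm, dir flips to −; running = −2662.5000
Stage 2 [76T→76T]: ω = 2662.5000×76/76 = 2662.5000 rpm, dir flips to +; running = +2662.5000
Stage 3 [76T→68T]: ω = 2662.5000×76/68 = 2975.7353 rpm, dir flips to −; running = −2975.7353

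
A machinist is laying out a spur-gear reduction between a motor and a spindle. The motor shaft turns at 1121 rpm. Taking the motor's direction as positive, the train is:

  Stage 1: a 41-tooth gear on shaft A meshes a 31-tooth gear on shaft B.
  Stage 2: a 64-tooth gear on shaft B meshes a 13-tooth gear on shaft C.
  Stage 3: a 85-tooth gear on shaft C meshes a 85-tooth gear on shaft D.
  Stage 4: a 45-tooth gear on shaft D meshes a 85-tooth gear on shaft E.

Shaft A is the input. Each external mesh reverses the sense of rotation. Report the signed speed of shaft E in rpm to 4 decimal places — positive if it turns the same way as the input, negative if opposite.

+3864.1857 rpm (same as input, |ω| = 3864.1857 rpm)

Stage 1 [41T→31T]: ω = 1121.0000×41/31 = 1482.6129 rpm, dir flips to −; running = −1482.6129
Stage 2 [64T→13T]: ω = 1482.6129×64/13 = 7299.0174 rpm, dir flips to +; running = +7299.0174
Stage 3 [85T→85T]: ω = 7299.0174×85/85 = 7299.0174 rpm, dir flips to −; running = −7299.0174
Stage 4 [45T→85T]: ω = 7299.0174×45/85 = 3864.1857 rpm, dir flips to +; running = +3864.1857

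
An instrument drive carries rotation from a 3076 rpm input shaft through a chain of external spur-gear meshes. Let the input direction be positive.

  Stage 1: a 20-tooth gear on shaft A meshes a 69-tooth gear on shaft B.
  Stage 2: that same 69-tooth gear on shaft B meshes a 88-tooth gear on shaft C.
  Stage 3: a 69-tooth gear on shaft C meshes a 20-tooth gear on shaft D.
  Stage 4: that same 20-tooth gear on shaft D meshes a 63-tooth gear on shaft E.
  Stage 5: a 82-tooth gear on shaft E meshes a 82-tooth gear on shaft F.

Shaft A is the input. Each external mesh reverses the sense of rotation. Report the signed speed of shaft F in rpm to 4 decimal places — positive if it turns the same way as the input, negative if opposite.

-765.6710 rpm (opposite to input, |ω| = 765.6710 rpm)

Stage 1 [20T→69T]: ω = 3076.0000×20/69 = 891.5942 rpm, dir flips to −; running = −891.5942
Stage 2 [69T→88T]: ω = 891.5942×69/88 = 699.0909 rpm, dir flips to +; running = +699.0909
Stage 3 [69T→20T]: ω = 699.0909×69/20 = 2411.8636 rpm, dir flips to −; running = −2411.8636
Stage 4 [20T→63T]: ω = 2411.8636×20/63 = 765.6710 rpm, dir flips to +; running = +765.6710
Stage 5 [82T→82T]: ω = 765.6710×82/82 = 765.6710 rpm, dir flips to −; running = −765.6710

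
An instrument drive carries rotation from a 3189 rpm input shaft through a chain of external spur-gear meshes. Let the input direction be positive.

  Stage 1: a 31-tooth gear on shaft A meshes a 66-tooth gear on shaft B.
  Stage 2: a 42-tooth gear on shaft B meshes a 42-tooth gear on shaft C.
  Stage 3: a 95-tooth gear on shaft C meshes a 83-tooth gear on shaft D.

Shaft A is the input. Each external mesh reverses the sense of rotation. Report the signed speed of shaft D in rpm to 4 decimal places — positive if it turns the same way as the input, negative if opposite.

-1714.4222 rpm (opposite to input, |ω| = 1714.4222 rpm)

Stage 1 [31T→66T]: ω = 3189.0000×31/66 = 1497.8636 rpm, dir flips to −; running = −1497.8636
Stage 2 [42T→42T]: ω = 1497.8636×42/42 = 1497.8636 rpm, dir flips to +; running = +1497.8636
Stage 3 [95T→83T]: ω = 1497.8636×95/83 = 1714.4222 rpm, dir flips to −; running = −1714.4222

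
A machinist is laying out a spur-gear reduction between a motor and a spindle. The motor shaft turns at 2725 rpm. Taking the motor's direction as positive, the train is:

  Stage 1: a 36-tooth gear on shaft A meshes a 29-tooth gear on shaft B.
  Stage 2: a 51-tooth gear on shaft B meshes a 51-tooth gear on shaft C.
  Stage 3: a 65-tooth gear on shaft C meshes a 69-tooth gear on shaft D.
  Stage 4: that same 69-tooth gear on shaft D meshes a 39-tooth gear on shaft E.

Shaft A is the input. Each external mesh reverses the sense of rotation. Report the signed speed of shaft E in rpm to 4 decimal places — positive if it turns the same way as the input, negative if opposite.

+5637.9310 rpm (same as input, |ω| = 5637.9310 rpm)

Stage 1 [36T→29T]: ω = 2725.0000×36/29 = 3382.7586 rpm, dir flips to −; running = −3382.7586
Stage 2 [51T→51T]: ω = 3382.7586×51/51 = 3382.7586 rpm, dir flips to +; running = +3382.7586
Stage 3 [65T→69T]: ω = 3382.7586×65/69 = 3186.6567 rpm, dir flips to −; running = −3186.6567
Stage 4 [69T→39T]: ω = 3186.6567×69/39 = 5637.9310 rpm, dir flips to +; running = +5637.9310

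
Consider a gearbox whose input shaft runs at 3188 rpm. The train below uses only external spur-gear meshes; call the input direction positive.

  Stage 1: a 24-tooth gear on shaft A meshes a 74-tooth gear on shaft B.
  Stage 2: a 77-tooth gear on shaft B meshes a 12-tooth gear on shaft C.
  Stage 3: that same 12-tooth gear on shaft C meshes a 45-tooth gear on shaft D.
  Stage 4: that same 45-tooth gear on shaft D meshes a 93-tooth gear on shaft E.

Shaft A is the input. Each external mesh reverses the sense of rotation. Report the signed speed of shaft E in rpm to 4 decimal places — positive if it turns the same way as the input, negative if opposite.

Stage 1 [24T→74T]: ω = 3188.0000×24/74 = 1033.9459 rpm, dir flips to −; running = −1033.9459
Stage 2 [77T→12T]: ω = 1033.9459×77/12 = 6634.4865 rpm, dir flips to +; running = +6634.4865
Stage 3 [12T→45T]: ω = 6634.4865×12/45 = 1769.1964 rpm, dir flips to −; running = −1769.1964
Stage 4 [45T→93T]: ω = 1769.1964×45/93 = 856.0628 rpm, dir flips to +; running = +856.0628

+856.0628 rpm (same as input, |ω| = 856.0628 rpm)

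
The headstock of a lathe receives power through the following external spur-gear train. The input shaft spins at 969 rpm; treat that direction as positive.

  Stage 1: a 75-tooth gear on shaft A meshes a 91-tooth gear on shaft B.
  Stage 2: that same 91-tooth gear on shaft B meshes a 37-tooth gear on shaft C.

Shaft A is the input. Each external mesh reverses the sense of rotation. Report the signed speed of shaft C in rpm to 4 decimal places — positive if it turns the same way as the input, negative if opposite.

+1964.1892 rpm (same as input, |ω| = 1964.1892 rpm)

Stage 1 [75T→91T]: ω = 969.0000×75/91 = 798.6264 rpm, dir flips to −; running = −798.6264
Stage 2 [91T→37T]: ω = 798.6264×91/37 = 1964.1892 rpm, dir flips to +; running = +1964.1892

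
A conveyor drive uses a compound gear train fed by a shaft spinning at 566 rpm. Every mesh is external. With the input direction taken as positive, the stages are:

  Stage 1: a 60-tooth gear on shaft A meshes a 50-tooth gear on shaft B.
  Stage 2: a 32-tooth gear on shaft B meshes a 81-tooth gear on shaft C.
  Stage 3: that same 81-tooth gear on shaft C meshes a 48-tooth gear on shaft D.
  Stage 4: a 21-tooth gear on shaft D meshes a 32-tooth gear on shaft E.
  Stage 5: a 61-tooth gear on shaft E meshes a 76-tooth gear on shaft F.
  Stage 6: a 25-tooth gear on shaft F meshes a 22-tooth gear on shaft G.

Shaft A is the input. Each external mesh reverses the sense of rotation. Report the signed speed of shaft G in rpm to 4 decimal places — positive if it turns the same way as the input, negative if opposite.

Stage 1 [60T→50T]: ω = 566.0000×60/50 = 679.2000 rpm, dir flips to −; running = −679.2000
Stage 2 [32T→81T]: ω = 679.2000×32/81 = 268.3259 rpm, dir flips to +; running = +268.3259
Stage 3 [81T→48T]: ω = 268.3259×81/48 = 452.8000 rpm, dir flips to −; running = −452.8000
Stage 4 [21T→32T]: ω = 452.8000×21/32 = 297.1500 rpm, dir flips to +; running = +297.1500
Stage 5 [61T→76T]: ω = 297.1500×61/76 = 238.5020 rpm, dir flips to −; running = −238.5020
Stage 6 [25T→22T]: ω = 238.5020×25/22 = 271.0250 rpm, dir flips to +; running = +271.0250

+271.0250 rpm (same as input, |ω| = 271.0250 rpm)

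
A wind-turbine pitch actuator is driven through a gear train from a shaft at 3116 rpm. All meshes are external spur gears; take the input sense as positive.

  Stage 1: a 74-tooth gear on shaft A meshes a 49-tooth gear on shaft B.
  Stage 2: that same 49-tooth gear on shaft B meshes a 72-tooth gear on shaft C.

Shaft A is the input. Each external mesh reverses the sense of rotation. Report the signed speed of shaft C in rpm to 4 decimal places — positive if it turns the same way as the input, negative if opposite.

+3202.5556 rpm (same as input, |ω| = 3202.5556 rpm)

Stage 1 [74T→49T]: ω = 3116.0000×74/49 = 4705.7959 rpm, dir flips to −; running = −4705.7959
Stage 2 [49T→72T]: ω = 4705.7959×49/72 = 3202.5556 rpm, dir flips to +; running = +3202.5556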